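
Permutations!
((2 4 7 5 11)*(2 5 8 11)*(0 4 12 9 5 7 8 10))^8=(12)(0 8 7)(4 11 10)=[8, 1, 2, 3, 11, 5, 6, 0, 7, 9, 4, 10, 12]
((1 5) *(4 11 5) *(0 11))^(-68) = (0 5 4 11 1) = [5, 0, 2, 3, 11, 4, 6, 7, 8, 9, 10, 1]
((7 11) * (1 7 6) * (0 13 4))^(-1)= (0 4 13)(1 6 11 7)= [4, 6, 2, 3, 13, 5, 11, 1, 8, 9, 10, 7, 12, 0]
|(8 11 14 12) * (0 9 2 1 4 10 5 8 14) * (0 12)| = 11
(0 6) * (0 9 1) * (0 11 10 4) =(0 6 9 1 11 10 4) =[6, 11, 2, 3, 0, 5, 9, 7, 8, 1, 4, 10]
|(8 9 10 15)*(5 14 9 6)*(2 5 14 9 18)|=|(2 5 9 10 15 8 6 14 18)|=9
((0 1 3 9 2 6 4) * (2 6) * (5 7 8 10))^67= (0 1 3 9 6 4)(5 10 8 7)= [1, 3, 2, 9, 0, 10, 4, 5, 7, 6, 8]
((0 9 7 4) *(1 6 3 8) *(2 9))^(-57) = (0 7 2 4 9)(1 8 3 6) = [7, 8, 4, 6, 9, 5, 1, 2, 3, 0]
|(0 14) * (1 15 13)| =|(0 14)(1 15 13)| =6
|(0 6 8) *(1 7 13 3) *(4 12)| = |(0 6 8)(1 7 13 3)(4 12)| = 12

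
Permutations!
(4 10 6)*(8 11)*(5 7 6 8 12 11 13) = (4 10 8 13 5 7 6)(11 12) = [0, 1, 2, 3, 10, 7, 4, 6, 13, 9, 8, 12, 11, 5]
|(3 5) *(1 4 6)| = |(1 4 6)(3 5)| = 6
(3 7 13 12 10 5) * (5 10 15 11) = (3 7 13 12 15 11 5) = [0, 1, 2, 7, 4, 3, 6, 13, 8, 9, 10, 5, 15, 12, 14, 11]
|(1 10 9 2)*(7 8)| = |(1 10 9 2)(7 8)| = 4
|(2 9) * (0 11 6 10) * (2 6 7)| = |(0 11 7 2 9 6 10)| = 7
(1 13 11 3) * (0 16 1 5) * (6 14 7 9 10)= (0 16 1 13 11 3 5)(6 14 7 9 10)= [16, 13, 2, 5, 4, 0, 14, 9, 8, 10, 6, 3, 12, 11, 7, 15, 1]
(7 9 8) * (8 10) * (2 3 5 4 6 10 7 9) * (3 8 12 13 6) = (2 8 9 7)(3 5 4)(6 10 12 13) = [0, 1, 8, 5, 3, 4, 10, 2, 9, 7, 12, 11, 13, 6]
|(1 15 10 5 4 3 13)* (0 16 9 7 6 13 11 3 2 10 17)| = |(0 16 9 7 6 13 1 15 17)(2 10 5 4)(3 11)| = 36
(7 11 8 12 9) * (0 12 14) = [12, 1, 2, 3, 4, 5, 6, 11, 14, 7, 10, 8, 9, 13, 0] = (0 12 9 7 11 8 14)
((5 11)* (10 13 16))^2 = (10 16 13) = [0, 1, 2, 3, 4, 5, 6, 7, 8, 9, 16, 11, 12, 10, 14, 15, 13]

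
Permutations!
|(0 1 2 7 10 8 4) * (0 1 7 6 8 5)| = |(0 7 10 5)(1 2 6 8 4)| = 20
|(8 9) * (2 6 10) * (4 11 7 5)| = 12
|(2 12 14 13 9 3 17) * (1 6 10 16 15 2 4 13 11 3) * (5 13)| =15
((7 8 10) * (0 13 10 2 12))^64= (0 13 10 7 8 2 12)= [13, 1, 12, 3, 4, 5, 6, 8, 2, 9, 7, 11, 0, 10]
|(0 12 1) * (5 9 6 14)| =12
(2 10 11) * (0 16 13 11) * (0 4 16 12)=(0 12)(2 10 4 16 13 11)=[12, 1, 10, 3, 16, 5, 6, 7, 8, 9, 4, 2, 0, 11, 14, 15, 13]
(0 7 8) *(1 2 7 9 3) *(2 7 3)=(0 9 2 3 1 7 8)=[9, 7, 3, 1, 4, 5, 6, 8, 0, 2]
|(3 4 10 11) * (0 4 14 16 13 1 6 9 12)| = |(0 4 10 11 3 14 16 13 1 6 9 12)| = 12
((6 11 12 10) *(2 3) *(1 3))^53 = (1 2 3)(6 11 12 10) = [0, 2, 3, 1, 4, 5, 11, 7, 8, 9, 6, 12, 10]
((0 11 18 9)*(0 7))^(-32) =(0 9 11 7 18) =[9, 1, 2, 3, 4, 5, 6, 18, 8, 11, 10, 7, 12, 13, 14, 15, 16, 17, 0]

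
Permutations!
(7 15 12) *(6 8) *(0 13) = (0 13)(6 8)(7 15 12) = [13, 1, 2, 3, 4, 5, 8, 15, 6, 9, 10, 11, 7, 0, 14, 12]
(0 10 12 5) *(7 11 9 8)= (0 10 12 5)(7 11 9 8)= [10, 1, 2, 3, 4, 0, 6, 11, 7, 8, 12, 9, 5]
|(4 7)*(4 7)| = |(7)| = 1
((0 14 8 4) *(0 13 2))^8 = (0 8 13)(2 14 4) = [8, 1, 14, 3, 2, 5, 6, 7, 13, 9, 10, 11, 12, 0, 4]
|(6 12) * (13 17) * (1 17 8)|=|(1 17 13 8)(6 12)|=4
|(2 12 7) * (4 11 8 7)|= 6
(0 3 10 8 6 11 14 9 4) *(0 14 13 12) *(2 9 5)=(0 3 10 8 6 11 13 12)(2 9 4 14 5)=[3, 1, 9, 10, 14, 2, 11, 7, 6, 4, 8, 13, 0, 12, 5]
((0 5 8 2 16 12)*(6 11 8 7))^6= [2, 1, 6, 3, 4, 16, 0, 12, 7, 9, 10, 5, 8, 13, 14, 15, 11]= (0 2 6)(5 16 11)(7 12 8)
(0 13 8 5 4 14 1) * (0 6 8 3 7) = (0 13 3 7)(1 6 8 5 4 14) = [13, 6, 2, 7, 14, 4, 8, 0, 5, 9, 10, 11, 12, 3, 1]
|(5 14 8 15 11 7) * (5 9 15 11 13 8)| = |(5 14)(7 9 15 13 8 11)| = 6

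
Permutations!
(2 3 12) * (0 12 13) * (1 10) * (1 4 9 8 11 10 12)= [1, 12, 3, 13, 9, 5, 6, 7, 11, 8, 4, 10, 2, 0]= (0 1 12 2 3 13)(4 9 8 11 10)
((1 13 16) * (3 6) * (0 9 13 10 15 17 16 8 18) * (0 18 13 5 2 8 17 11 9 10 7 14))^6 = (18)(0 2 7 9 16 15 13)(1 11 17 10 8 14 5) = [2, 11, 7, 3, 4, 1, 6, 9, 14, 16, 8, 17, 12, 0, 5, 13, 15, 10, 18]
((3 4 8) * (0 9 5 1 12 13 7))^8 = (0 9 5 1 12 13 7)(3 8 4) = [9, 12, 2, 8, 3, 1, 6, 0, 4, 5, 10, 11, 13, 7]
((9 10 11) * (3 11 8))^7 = [0, 1, 2, 9, 4, 5, 6, 7, 11, 8, 3, 10] = (3 9 8 11 10)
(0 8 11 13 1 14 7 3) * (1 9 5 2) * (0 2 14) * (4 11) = (0 8 4 11 13 9 5 14 7 3 2 1) = [8, 0, 1, 2, 11, 14, 6, 3, 4, 5, 10, 13, 12, 9, 7]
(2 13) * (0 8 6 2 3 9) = [8, 1, 13, 9, 4, 5, 2, 7, 6, 0, 10, 11, 12, 3] = (0 8 6 2 13 3 9)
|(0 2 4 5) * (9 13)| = |(0 2 4 5)(9 13)| = 4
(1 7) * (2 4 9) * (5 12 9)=(1 7)(2 4 5 12 9)=[0, 7, 4, 3, 5, 12, 6, 1, 8, 2, 10, 11, 9]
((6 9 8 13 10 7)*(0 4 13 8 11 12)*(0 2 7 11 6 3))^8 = [3, 1, 12, 7, 0, 5, 6, 2, 8, 9, 13, 10, 11, 4] = (0 3 7 2 12 11 10 13 4)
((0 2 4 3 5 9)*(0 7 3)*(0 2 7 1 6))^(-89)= (0 3 9 6 7 5 1)(2 4)= [3, 0, 4, 9, 2, 1, 7, 5, 8, 6]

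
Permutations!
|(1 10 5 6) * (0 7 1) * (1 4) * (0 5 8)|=|(0 7 4 1 10 8)(5 6)|=6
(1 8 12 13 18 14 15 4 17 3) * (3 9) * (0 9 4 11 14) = (0 9 3 1 8 12 13 18)(4 17)(11 14 15) = [9, 8, 2, 1, 17, 5, 6, 7, 12, 3, 10, 14, 13, 18, 15, 11, 16, 4, 0]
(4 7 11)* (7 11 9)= (4 11)(7 9)= [0, 1, 2, 3, 11, 5, 6, 9, 8, 7, 10, 4]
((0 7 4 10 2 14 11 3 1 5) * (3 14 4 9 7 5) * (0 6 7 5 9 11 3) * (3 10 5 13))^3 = (0 3 9 1 13)(2 6 14 4 7 10 5 11) = [3, 13, 6, 9, 7, 11, 14, 10, 8, 1, 5, 2, 12, 0, 4]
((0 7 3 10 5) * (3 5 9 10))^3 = (9 10) = [0, 1, 2, 3, 4, 5, 6, 7, 8, 10, 9]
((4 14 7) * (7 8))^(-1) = (4 7 8 14) = [0, 1, 2, 3, 7, 5, 6, 8, 14, 9, 10, 11, 12, 13, 4]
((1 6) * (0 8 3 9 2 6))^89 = (0 6 9 8 1 2 3) = [6, 2, 3, 0, 4, 5, 9, 7, 1, 8]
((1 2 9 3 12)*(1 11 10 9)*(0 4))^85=(12)(0 4)(1 2)=[4, 2, 1, 3, 0, 5, 6, 7, 8, 9, 10, 11, 12]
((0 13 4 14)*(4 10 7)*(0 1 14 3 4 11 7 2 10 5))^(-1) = (0 5 13)(1 14)(2 10)(3 4)(7 11) = [5, 14, 10, 4, 3, 13, 6, 11, 8, 9, 2, 7, 12, 0, 1]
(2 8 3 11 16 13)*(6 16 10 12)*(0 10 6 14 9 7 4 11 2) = (0 10 12 14 9 7 4 11 6 16 13)(2 8 3) = [10, 1, 8, 2, 11, 5, 16, 4, 3, 7, 12, 6, 14, 0, 9, 15, 13]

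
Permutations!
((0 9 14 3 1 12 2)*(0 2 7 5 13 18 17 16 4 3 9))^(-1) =(1 3 4 16 17 18 13 5 7 12)(9 14) =[0, 3, 2, 4, 16, 7, 6, 12, 8, 14, 10, 11, 1, 5, 9, 15, 17, 18, 13]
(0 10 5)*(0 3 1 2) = [10, 2, 0, 1, 4, 3, 6, 7, 8, 9, 5] = (0 10 5 3 1 2)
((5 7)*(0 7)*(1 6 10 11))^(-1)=[5, 11, 2, 3, 4, 7, 1, 0, 8, 9, 6, 10]=(0 5 7)(1 11 10 6)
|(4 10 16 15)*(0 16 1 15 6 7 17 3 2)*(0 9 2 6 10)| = 12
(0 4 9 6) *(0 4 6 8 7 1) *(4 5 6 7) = (0 7 1)(4 9 8)(5 6) = [7, 0, 2, 3, 9, 6, 5, 1, 4, 8]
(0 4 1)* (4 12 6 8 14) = (0 12 6 8 14 4 1) = [12, 0, 2, 3, 1, 5, 8, 7, 14, 9, 10, 11, 6, 13, 4]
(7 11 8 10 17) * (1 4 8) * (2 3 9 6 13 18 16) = (1 4 8 10 17 7 11)(2 3 9 6 13 18 16) = [0, 4, 3, 9, 8, 5, 13, 11, 10, 6, 17, 1, 12, 18, 14, 15, 2, 7, 16]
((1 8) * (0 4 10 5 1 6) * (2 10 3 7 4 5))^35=[0, 1, 10, 4, 7, 5, 6, 3, 8, 9, 2]=(2 10)(3 4 7)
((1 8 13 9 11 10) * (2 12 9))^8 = (13) = [0, 1, 2, 3, 4, 5, 6, 7, 8, 9, 10, 11, 12, 13]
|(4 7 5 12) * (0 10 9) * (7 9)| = |(0 10 7 5 12 4 9)| = 7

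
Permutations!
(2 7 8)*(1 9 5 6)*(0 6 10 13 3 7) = (0 6 1 9 5 10 13 3 7 8 2) = [6, 9, 0, 7, 4, 10, 1, 8, 2, 5, 13, 11, 12, 3]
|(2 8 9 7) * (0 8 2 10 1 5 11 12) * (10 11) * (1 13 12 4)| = |(0 8 9 7 11 4 1 5 10 13 12)| = 11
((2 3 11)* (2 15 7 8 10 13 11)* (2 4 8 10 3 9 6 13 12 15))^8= [0, 1, 13, 8, 3, 5, 2, 7, 4, 11, 10, 6, 12, 9, 14, 15]= (15)(2 13 9 11 6)(3 8 4)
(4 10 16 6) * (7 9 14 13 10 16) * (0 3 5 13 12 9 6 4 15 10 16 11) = (0 3 5 13 16 4 11)(6 15 10 7)(9 14 12) = [3, 1, 2, 5, 11, 13, 15, 6, 8, 14, 7, 0, 9, 16, 12, 10, 4]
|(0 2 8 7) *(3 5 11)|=|(0 2 8 7)(3 5 11)|=12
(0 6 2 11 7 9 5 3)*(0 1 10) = (0 6 2 11 7 9 5 3 1 10) = [6, 10, 11, 1, 4, 3, 2, 9, 8, 5, 0, 7]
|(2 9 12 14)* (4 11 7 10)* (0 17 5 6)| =4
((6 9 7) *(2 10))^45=(2 10)=[0, 1, 10, 3, 4, 5, 6, 7, 8, 9, 2]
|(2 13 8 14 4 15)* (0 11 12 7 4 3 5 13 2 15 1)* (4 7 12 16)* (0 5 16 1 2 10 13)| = |(0 11 1 5)(2 10 13 8 14 3 16 4)| = 8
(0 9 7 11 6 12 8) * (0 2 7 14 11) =(0 9 14 11 6 12 8 2 7) =[9, 1, 7, 3, 4, 5, 12, 0, 2, 14, 10, 6, 8, 13, 11]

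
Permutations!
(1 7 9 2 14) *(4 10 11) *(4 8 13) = (1 7 9 2 14)(4 10 11 8 13) = [0, 7, 14, 3, 10, 5, 6, 9, 13, 2, 11, 8, 12, 4, 1]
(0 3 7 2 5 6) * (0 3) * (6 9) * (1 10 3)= [0, 10, 5, 7, 4, 9, 1, 2, 8, 6, 3]= (1 10 3 7 2 5 9 6)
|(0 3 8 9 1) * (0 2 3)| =5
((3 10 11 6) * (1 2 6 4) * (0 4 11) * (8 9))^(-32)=(11)(0 2 10 1 3 4 6)=[2, 3, 10, 4, 6, 5, 0, 7, 8, 9, 1, 11]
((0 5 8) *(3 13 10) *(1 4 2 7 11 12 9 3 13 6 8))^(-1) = [8, 5, 4, 9, 1, 0, 3, 2, 6, 12, 13, 7, 11, 10] = (0 8 6 3 9 12 11 7 2 4 1 5)(10 13)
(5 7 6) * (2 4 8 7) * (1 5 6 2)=(1 5)(2 4 8 7)=[0, 5, 4, 3, 8, 1, 6, 2, 7]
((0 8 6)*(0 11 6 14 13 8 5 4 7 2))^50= (8 13 14)= [0, 1, 2, 3, 4, 5, 6, 7, 13, 9, 10, 11, 12, 14, 8]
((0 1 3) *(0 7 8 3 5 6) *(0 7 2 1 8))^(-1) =(0 7 6 5 1 2 3 8) =[7, 2, 3, 8, 4, 1, 5, 6, 0]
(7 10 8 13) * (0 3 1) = (0 3 1)(7 10 8 13) = [3, 0, 2, 1, 4, 5, 6, 10, 13, 9, 8, 11, 12, 7]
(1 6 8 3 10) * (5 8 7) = [0, 6, 2, 10, 4, 8, 7, 5, 3, 9, 1] = (1 6 7 5 8 3 10)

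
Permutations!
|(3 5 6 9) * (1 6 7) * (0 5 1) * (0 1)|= |(0 5 7 1 6 9 3)|= 7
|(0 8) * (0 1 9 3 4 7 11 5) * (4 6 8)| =5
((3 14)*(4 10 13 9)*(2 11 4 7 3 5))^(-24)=[0, 1, 7, 10, 14, 9, 6, 4, 8, 11, 5, 3, 12, 2, 13]=(2 7 4 14 13)(3 10 5 9 11)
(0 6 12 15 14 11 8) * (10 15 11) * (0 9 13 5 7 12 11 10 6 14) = [14, 1, 2, 3, 4, 7, 11, 12, 9, 13, 15, 8, 10, 5, 6, 0] = (0 14 6 11 8 9 13 5 7 12 10 15)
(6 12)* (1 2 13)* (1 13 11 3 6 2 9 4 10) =[0, 9, 11, 6, 10, 5, 12, 7, 8, 4, 1, 3, 2, 13] =(13)(1 9 4 10)(2 11 3 6 12)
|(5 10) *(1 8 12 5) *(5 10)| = 4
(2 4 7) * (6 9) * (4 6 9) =(9)(2 6 4 7) =[0, 1, 6, 3, 7, 5, 4, 2, 8, 9]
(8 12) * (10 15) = (8 12)(10 15) = [0, 1, 2, 3, 4, 5, 6, 7, 12, 9, 15, 11, 8, 13, 14, 10]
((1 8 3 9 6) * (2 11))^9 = (1 6 9 3 8)(2 11) = [0, 6, 11, 8, 4, 5, 9, 7, 1, 3, 10, 2]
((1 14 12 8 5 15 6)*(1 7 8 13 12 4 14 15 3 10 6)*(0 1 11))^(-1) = (0 11 15 1)(3 5 8 7 6 10)(4 14)(12 13) = [11, 0, 2, 5, 14, 8, 10, 6, 7, 9, 3, 15, 13, 12, 4, 1]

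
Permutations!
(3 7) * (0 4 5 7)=(0 4 5 7 3)=[4, 1, 2, 0, 5, 7, 6, 3]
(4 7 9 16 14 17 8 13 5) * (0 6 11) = [6, 1, 2, 3, 7, 4, 11, 9, 13, 16, 10, 0, 12, 5, 17, 15, 14, 8] = (0 6 11)(4 7 9 16 14 17 8 13 5)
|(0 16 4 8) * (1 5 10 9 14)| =|(0 16 4 8)(1 5 10 9 14)| =20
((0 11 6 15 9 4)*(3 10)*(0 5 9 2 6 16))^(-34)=[16, 1, 15, 3, 9, 4, 2, 7, 8, 5, 10, 0, 12, 13, 14, 6, 11]=(0 16 11)(2 15 6)(4 9 5)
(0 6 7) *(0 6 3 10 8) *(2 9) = (0 3 10 8)(2 9)(6 7) = [3, 1, 9, 10, 4, 5, 7, 6, 0, 2, 8]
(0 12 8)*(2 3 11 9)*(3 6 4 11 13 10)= (0 12 8)(2 6 4 11 9)(3 13 10)= [12, 1, 6, 13, 11, 5, 4, 7, 0, 2, 3, 9, 8, 10]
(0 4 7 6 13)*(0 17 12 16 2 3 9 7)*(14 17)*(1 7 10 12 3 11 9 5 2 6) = (0 4)(1 7)(2 11 9 10 12 16 6 13 14 17 3 5) = [4, 7, 11, 5, 0, 2, 13, 1, 8, 10, 12, 9, 16, 14, 17, 15, 6, 3]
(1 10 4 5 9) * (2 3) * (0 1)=[1, 10, 3, 2, 5, 9, 6, 7, 8, 0, 4]=(0 1 10 4 5 9)(2 3)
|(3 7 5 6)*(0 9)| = 4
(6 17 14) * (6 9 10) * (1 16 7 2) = (1 16 7 2)(6 17 14 9 10) = [0, 16, 1, 3, 4, 5, 17, 2, 8, 10, 6, 11, 12, 13, 9, 15, 7, 14]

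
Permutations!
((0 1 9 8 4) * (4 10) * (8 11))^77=[0, 1, 2, 3, 4, 5, 6, 7, 8, 9, 10, 11]=(11)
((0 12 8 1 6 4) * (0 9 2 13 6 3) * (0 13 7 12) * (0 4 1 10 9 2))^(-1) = (0 9 10 8 12 7 2 4)(1 6 13 3) = [9, 6, 4, 1, 0, 5, 13, 2, 12, 10, 8, 11, 7, 3]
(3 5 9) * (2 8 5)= [0, 1, 8, 2, 4, 9, 6, 7, 5, 3]= (2 8 5 9 3)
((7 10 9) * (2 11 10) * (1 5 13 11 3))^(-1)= (1 3 2 7 9 10 11 13 5)= [0, 3, 7, 2, 4, 1, 6, 9, 8, 10, 11, 13, 12, 5]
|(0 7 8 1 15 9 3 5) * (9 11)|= |(0 7 8 1 15 11 9 3 5)|= 9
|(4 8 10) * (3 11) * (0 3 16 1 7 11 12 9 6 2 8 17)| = 20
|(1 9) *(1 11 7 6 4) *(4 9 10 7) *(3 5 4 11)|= 8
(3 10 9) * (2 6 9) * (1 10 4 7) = (1 10 2 6 9 3 4 7) = [0, 10, 6, 4, 7, 5, 9, 1, 8, 3, 2]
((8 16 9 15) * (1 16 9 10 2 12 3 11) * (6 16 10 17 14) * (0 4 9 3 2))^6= (0 11 15)(1 8 4)(3 9 10)(6 17)(14 16)= [11, 8, 2, 9, 1, 5, 17, 7, 4, 10, 3, 15, 12, 13, 16, 0, 14, 6]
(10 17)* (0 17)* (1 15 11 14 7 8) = [17, 15, 2, 3, 4, 5, 6, 8, 1, 9, 0, 14, 12, 13, 7, 11, 16, 10] = (0 17 10)(1 15 11 14 7 8)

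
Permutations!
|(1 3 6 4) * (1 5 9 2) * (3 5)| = |(1 5 9 2)(3 6 4)| = 12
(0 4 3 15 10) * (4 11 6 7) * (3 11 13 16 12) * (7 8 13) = [7, 1, 2, 15, 11, 5, 8, 4, 13, 9, 0, 6, 3, 16, 14, 10, 12] = (0 7 4 11 6 8 13 16 12 3 15 10)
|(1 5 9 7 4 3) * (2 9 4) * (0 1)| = |(0 1 5 4 3)(2 9 7)| = 15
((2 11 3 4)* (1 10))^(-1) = (1 10)(2 4 3 11) = [0, 10, 4, 11, 3, 5, 6, 7, 8, 9, 1, 2]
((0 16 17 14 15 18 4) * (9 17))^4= (0 14)(4 17)(9 18)(15 16)= [14, 1, 2, 3, 17, 5, 6, 7, 8, 18, 10, 11, 12, 13, 0, 16, 15, 4, 9]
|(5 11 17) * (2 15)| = 6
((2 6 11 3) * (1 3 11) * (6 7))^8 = [0, 7, 1, 6, 4, 5, 2, 3, 8, 9, 10, 11] = (11)(1 7 3 6 2)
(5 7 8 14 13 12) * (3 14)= (3 14 13 12 5 7 8)= [0, 1, 2, 14, 4, 7, 6, 8, 3, 9, 10, 11, 5, 12, 13]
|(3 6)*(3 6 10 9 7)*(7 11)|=|(3 10 9 11 7)|=5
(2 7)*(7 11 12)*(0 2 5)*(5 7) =(0 2 11 12 5) =[2, 1, 11, 3, 4, 0, 6, 7, 8, 9, 10, 12, 5]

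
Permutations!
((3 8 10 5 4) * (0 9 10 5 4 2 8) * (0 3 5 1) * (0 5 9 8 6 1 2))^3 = (10)(0 6)(1 8)(2 5) = [6, 8, 5, 3, 4, 2, 0, 7, 1, 9, 10]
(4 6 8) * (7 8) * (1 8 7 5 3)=(1 8 4 6 5 3)=[0, 8, 2, 1, 6, 3, 5, 7, 4]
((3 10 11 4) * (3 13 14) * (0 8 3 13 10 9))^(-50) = (14)(0 3)(4 10 11)(8 9) = [3, 1, 2, 0, 10, 5, 6, 7, 9, 8, 11, 4, 12, 13, 14]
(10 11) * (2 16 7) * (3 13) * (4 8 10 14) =(2 16 7)(3 13)(4 8 10 11 14) =[0, 1, 16, 13, 8, 5, 6, 2, 10, 9, 11, 14, 12, 3, 4, 15, 7]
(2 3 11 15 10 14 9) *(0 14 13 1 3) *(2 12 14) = (0 2)(1 3 11 15 10 13)(9 12 14) = [2, 3, 0, 11, 4, 5, 6, 7, 8, 12, 13, 15, 14, 1, 9, 10]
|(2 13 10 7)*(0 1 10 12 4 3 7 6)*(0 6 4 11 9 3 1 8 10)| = |(0 8 10 4 1)(2 13 12 11 9 3 7)| = 35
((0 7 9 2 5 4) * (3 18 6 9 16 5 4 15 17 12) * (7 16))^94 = (0 2 6 3 17 5)(4 9 18 12 15 16) = [2, 1, 6, 17, 9, 0, 3, 7, 8, 18, 10, 11, 15, 13, 14, 16, 4, 5, 12]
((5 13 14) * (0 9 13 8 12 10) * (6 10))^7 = [6, 1, 2, 3, 4, 13, 8, 7, 14, 10, 12, 11, 5, 0, 9] = (0 6 8 14 9 10 12 5 13)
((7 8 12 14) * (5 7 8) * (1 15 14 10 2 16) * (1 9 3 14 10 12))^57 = (1 2 3)(5 7)(8 10 9)(14 15 16) = [0, 2, 3, 1, 4, 7, 6, 5, 10, 8, 9, 11, 12, 13, 15, 16, 14]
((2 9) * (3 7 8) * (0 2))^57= (9)= [0, 1, 2, 3, 4, 5, 6, 7, 8, 9]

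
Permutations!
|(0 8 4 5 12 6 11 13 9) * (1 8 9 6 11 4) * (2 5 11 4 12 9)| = 20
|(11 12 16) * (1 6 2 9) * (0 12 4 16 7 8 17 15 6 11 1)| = 36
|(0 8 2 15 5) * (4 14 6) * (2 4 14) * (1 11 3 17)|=12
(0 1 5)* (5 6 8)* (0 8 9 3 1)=(1 6 9 3)(5 8)=[0, 6, 2, 1, 4, 8, 9, 7, 5, 3]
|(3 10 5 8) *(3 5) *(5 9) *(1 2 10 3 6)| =12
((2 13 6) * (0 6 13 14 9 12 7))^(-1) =(0 7 12 9 14 2 6) =[7, 1, 6, 3, 4, 5, 0, 12, 8, 14, 10, 11, 9, 13, 2]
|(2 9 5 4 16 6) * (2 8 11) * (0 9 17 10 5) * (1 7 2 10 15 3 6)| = |(0 9)(1 7 2 17 15 3 6 8 11 10 5 4 16)| = 26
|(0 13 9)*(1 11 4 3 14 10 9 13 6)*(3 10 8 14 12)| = |(0 6 1 11 4 10 9)(3 12)(8 14)| = 14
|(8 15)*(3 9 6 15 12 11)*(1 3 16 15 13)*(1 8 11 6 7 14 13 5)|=30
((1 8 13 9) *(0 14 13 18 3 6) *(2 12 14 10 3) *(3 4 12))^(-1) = [6, 9, 18, 2, 10, 5, 3, 7, 1, 13, 0, 11, 4, 14, 12, 15, 16, 17, 8] = (0 6 3 2 18 8 1 9 13 14 12 4 10)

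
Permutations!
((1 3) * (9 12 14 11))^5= (1 3)(9 12 14 11)= [0, 3, 2, 1, 4, 5, 6, 7, 8, 12, 10, 9, 14, 13, 11]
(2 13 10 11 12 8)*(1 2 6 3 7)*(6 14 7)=(1 2 13 10 11 12 8 14 7)(3 6)=[0, 2, 13, 6, 4, 5, 3, 1, 14, 9, 11, 12, 8, 10, 7]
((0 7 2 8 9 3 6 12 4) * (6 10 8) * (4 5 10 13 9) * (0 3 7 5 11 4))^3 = [8, 1, 11, 7, 9, 0, 4, 12, 10, 6, 5, 13, 3, 2] = (0 8 10 5)(2 11 13)(3 7 12)(4 9 6)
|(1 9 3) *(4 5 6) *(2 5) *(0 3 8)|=|(0 3 1 9 8)(2 5 6 4)|=20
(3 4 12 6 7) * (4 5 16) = [0, 1, 2, 5, 12, 16, 7, 3, 8, 9, 10, 11, 6, 13, 14, 15, 4] = (3 5 16 4 12 6 7)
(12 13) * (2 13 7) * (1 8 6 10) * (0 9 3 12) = [9, 8, 13, 12, 4, 5, 10, 2, 6, 3, 1, 11, 7, 0] = (0 9 3 12 7 2 13)(1 8 6 10)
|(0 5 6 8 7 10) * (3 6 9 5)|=6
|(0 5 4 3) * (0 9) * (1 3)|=|(0 5 4 1 3 9)|=6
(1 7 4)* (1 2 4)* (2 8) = [0, 7, 4, 3, 8, 5, 6, 1, 2] = (1 7)(2 4 8)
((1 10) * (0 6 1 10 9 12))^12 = [1, 12, 2, 3, 4, 5, 9, 7, 8, 0, 10, 11, 6] = (0 1 12 6 9)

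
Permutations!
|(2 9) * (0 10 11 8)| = 4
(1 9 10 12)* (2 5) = (1 9 10 12)(2 5) = [0, 9, 5, 3, 4, 2, 6, 7, 8, 10, 12, 11, 1]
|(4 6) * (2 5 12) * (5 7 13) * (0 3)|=10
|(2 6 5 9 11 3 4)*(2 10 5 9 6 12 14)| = 21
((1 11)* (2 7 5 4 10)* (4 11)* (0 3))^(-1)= [3, 11, 10, 0, 1, 7, 6, 2, 8, 9, 4, 5]= (0 3)(1 11 5 7 2 10 4)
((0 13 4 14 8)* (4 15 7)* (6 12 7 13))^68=(15)(0 14 7 6 8 4 12)=[14, 1, 2, 3, 12, 5, 8, 6, 4, 9, 10, 11, 0, 13, 7, 15]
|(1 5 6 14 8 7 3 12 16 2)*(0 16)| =11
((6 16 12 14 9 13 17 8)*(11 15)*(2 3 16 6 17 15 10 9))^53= (2 12 3 14 16)(8 17)(9 11 13 10 15)= [0, 1, 12, 14, 4, 5, 6, 7, 17, 11, 15, 13, 3, 10, 16, 9, 2, 8]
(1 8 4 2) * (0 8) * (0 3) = (0 8 4 2 1 3) = [8, 3, 1, 0, 2, 5, 6, 7, 4]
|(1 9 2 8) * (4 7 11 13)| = 4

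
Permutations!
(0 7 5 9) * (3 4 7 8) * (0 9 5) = (9)(0 8 3 4 7) = [8, 1, 2, 4, 7, 5, 6, 0, 3, 9]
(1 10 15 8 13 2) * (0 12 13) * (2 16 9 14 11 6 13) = (0 12 2 1 10 15 8)(6 13 16 9 14 11) = [12, 10, 1, 3, 4, 5, 13, 7, 0, 14, 15, 6, 2, 16, 11, 8, 9]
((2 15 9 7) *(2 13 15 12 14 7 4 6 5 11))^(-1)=[0, 1, 11, 3, 9, 6, 4, 14, 8, 15, 10, 5, 2, 7, 12, 13]=(2 11 5 6 4 9 15 13 7 14 12)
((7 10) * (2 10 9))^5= [0, 1, 10, 3, 4, 5, 6, 9, 8, 2, 7]= (2 10 7 9)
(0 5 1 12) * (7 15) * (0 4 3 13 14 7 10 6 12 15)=(0 5 1 15 10 6 12 4 3 13 14 7)=[5, 15, 2, 13, 3, 1, 12, 0, 8, 9, 6, 11, 4, 14, 7, 10]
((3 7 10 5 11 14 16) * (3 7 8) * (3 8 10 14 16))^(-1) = (3 14 7 16 11 5 10) = [0, 1, 2, 14, 4, 10, 6, 16, 8, 9, 3, 5, 12, 13, 7, 15, 11]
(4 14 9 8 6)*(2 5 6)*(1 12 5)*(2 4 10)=(1 12 5 6 10 2)(4 14 9 8)=[0, 12, 1, 3, 14, 6, 10, 7, 4, 8, 2, 11, 5, 13, 9]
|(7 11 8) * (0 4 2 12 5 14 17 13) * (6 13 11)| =12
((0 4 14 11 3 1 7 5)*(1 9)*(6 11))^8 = (0 7 9 11 14)(1 3 6 4 5) = [7, 3, 2, 6, 5, 1, 4, 9, 8, 11, 10, 14, 12, 13, 0]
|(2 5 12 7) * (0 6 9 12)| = 7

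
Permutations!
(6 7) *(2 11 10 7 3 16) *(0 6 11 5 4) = (0 6 3 16 2 5 4)(7 11 10) = [6, 1, 5, 16, 0, 4, 3, 11, 8, 9, 7, 10, 12, 13, 14, 15, 2]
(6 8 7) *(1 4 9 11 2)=(1 4 9 11 2)(6 8 7)=[0, 4, 1, 3, 9, 5, 8, 6, 7, 11, 10, 2]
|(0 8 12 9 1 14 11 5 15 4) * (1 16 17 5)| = |(0 8 12 9 16 17 5 15 4)(1 14 11)| = 9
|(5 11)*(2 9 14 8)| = 4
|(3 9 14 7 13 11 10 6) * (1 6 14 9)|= 15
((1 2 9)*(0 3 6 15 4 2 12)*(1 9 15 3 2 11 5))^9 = (0 2 15 4 11 5 1 12)(3 6) = [2, 12, 15, 6, 11, 1, 3, 7, 8, 9, 10, 5, 0, 13, 14, 4]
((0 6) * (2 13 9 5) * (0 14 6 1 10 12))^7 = (0 12 10 1)(2 5 9 13)(6 14) = [12, 0, 5, 3, 4, 9, 14, 7, 8, 13, 1, 11, 10, 2, 6]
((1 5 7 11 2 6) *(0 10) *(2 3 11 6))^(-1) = [10, 6, 2, 11, 4, 1, 7, 5, 8, 9, 0, 3] = (0 10)(1 6 7 5)(3 11)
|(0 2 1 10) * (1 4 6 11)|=7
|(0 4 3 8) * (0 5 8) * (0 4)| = |(3 4)(5 8)| = 2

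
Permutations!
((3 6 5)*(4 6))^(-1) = [0, 1, 2, 5, 3, 6, 4] = (3 5 6 4)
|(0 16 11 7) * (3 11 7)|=6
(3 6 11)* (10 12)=(3 6 11)(10 12)=[0, 1, 2, 6, 4, 5, 11, 7, 8, 9, 12, 3, 10]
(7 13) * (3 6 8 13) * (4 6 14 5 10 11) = (3 14 5 10 11 4 6 8 13 7) = [0, 1, 2, 14, 6, 10, 8, 3, 13, 9, 11, 4, 12, 7, 5]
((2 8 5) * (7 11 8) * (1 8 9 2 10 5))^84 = [0, 1, 2, 3, 4, 5, 6, 7, 8, 9, 10, 11] = (11)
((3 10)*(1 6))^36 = (10) = [0, 1, 2, 3, 4, 5, 6, 7, 8, 9, 10]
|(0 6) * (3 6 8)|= |(0 8 3 6)|= 4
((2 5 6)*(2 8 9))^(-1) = [0, 1, 9, 3, 4, 2, 5, 7, 6, 8] = (2 9 8 6 5)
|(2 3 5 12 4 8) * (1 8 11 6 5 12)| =9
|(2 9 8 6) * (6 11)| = 5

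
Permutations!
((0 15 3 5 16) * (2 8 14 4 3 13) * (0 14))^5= (16)= [0, 1, 2, 3, 4, 5, 6, 7, 8, 9, 10, 11, 12, 13, 14, 15, 16]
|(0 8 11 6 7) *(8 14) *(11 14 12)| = 10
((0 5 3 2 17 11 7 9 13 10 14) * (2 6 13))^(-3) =(0 13 5 10 3 14 6)(2 11 9 17 7) =[13, 1, 11, 14, 4, 10, 0, 2, 8, 17, 3, 9, 12, 5, 6, 15, 16, 7]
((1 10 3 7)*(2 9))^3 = (1 7 3 10)(2 9) = [0, 7, 9, 10, 4, 5, 6, 3, 8, 2, 1]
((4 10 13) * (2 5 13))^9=[0, 1, 10, 3, 13, 2, 6, 7, 8, 9, 4, 11, 12, 5]=(2 10 4 13 5)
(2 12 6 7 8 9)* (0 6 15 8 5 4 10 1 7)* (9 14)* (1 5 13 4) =(0 6)(1 7 13 4 10 5)(2 12 15 8 14 9) =[6, 7, 12, 3, 10, 1, 0, 13, 14, 2, 5, 11, 15, 4, 9, 8]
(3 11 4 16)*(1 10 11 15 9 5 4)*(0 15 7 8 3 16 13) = (16)(0 15 9 5 4 13)(1 10 11)(3 7 8) = [15, 10, 2, 7, 13, 4, 6, 8, 3, 5, 11, 1, 12, 0, 14, 9, 16]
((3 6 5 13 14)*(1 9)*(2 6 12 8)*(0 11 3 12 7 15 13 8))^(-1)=(0 12 14 13 15 7 3 11)(1 9)(2 8 5 6)=[12, 9, 8, 11, 4, 6, 2, 3, 5, 1, 10, 0, 14, 15, 13, 7]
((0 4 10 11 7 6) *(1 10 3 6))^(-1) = (0 6 3 4)(1 7 11 10) = [6, 7, 2, 4, 0, 5, 3, 11, 8, 9, 1, 10]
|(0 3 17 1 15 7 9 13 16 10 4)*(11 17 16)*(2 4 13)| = 13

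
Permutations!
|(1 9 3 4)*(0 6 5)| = |(0 6 5)(1 9 3 4)| = 12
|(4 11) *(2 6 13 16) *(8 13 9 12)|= |(2 6 9 12 8 13 16)(4 11)|= 14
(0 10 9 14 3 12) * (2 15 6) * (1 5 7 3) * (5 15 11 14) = (0 10 9 5 7 3 12)(1 15 6 2 11 14) = [10, 15, 11, 12, 4, 7, 2, 3, 8, 5, 9, 14, 0, 13, 1, 6]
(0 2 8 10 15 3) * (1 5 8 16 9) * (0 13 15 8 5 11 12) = (0 2 16 9 1 11 12)(3 13 15)(8 10) = [2, 11, 16, 13, 4, 5, 6, 7, 10, 1, 8, 12, 0, 15, 14, 3, 9]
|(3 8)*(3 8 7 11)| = |(3 7 11)| = 3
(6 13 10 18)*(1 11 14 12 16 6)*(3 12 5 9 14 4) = (1 11 4 3 12 16 6 13 10 18)(5 9 14) = [0, 11, 2, 12, 3, 9, 13, 7, 8, 14, 18, 4, 16, 10, 5, 15, 6, 17, 1]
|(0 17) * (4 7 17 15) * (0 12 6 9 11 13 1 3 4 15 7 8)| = 12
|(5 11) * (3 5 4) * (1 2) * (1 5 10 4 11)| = 3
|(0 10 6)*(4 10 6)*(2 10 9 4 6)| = |(0 2 10 6)(4 9)| = 4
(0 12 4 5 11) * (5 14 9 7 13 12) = (0 5 11)(4 14 9 7 13 12) = [5, 1, 2, 3, 14, 11, 6, 13, 8, 7, 10, 0, 4, 12, 9]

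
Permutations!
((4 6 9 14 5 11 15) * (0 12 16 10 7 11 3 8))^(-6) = (0 6 16 14 7 3 15)(4 12 9 10 5 11 8) = [6, 1, 2, 15, 12, 11, 16, 3, 4, 10, 5, 8, 9, 13, 7, 0, 14]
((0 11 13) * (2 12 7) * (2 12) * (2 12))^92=(0 13 11)(2 7 12)=[13, 1, 7, 3, 4, 5, 6, 12, 8, 9, 10, 0, 2, 11]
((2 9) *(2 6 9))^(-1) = (6 9) = [0, 1, 2, 3, 4, 5, 9, 7, 8, 6]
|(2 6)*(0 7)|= 2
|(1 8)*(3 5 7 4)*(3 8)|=6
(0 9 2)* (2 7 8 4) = (0 9 7 8 4 2) = [9, 1, 0, 3, 2, 5, 6, 8, 4, 7]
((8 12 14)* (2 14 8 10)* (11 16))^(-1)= [0, 1, 10, 3, 4, 5, 6, 7, 12, 9, 14, 16, 8, 13, 2, 15, 11]= (2 10 14)(8 12)(11 16)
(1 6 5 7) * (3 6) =[0, 3, 2, 6, 4, 7, 5, 1] =(1 3 6 5 7)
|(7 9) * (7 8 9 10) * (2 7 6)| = |(2 7 10 6)(8 9)| = 4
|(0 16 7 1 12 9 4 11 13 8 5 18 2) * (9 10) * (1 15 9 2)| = 15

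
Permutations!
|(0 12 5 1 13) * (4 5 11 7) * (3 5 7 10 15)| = |(0 12 11 10 15 3 5 1 13)(4 7)| = 18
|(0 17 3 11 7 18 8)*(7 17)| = 12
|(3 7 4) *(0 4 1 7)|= |(0 4 3)(1 7)|= 6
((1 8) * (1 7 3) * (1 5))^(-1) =(1 5 3 7 8) =[0, 5, 2, 7, 4, 3, 6, 8, 1]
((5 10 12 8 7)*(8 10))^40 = (12)(5 8 7) = [0, 1, 2, 3, 4, 8, 6, 5, 7, 9, 10, 11, 12]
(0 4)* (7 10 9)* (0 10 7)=[4, 1, 2, 3, 10, 5, 6, 7, 8, 0, 9]=(0 4 10 9)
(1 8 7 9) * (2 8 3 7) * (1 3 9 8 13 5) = [0, 9, 13, 7, 4, 1, 6, 8, 2, 3, 10, 11, 12, 5] = (1 9 3 7 8 2 13 5)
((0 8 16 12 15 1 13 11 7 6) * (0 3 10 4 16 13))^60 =[4, 10, 2, 8, 11, 5, 0, 1, 16, 9, 13, 15, 6, 12, 14, 3, 7] =(0 4 11 15 3 8 16 7 1 10 13 12 6)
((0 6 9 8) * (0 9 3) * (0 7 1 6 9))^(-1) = (0 8 9)(1 7 3 6) = [8, 7, 2, 6, 4, 5, 1, 3, 9, 0]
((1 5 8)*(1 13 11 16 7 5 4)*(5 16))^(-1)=[0, 4, 2, 3, 1, 11, 6, 16, 5, 9, 10, 13, 12, 8, 14, 15, 7]=(1 4)(5 11 13 8)(7 16)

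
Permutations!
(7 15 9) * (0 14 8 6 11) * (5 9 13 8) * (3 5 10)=(0 14 10 3 5 9 7 15 13 8 6 11)=[14, 1, 2, 5, 4, 9, 11, 15, 6, 7, 3, 0, 12, 8, 10, 13]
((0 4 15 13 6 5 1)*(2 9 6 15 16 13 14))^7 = (0 9 13 1 2 16 5 14 4 6 15) = [9, 2, 16, 3, 6, 14, 15, 7, 8, 13, 10, 11, 12, 1, 4, 0, 5]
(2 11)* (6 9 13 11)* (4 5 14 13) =(2 6 9 4 5 14 13 11) =[0, 1, 6, 3, 5, 14, 9, 7, 8, 4, 10, 2, 12, 11, 13]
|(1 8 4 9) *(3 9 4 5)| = |(1 8 5 3 9)| = 5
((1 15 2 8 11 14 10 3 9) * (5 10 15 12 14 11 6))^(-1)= (1 9 3 10 5 6 8 2 15 14 12)= [0, 9, 15, 10, 4, 6, 8, 7, 2, 3, 5, 11, 1, 13, 12, 14]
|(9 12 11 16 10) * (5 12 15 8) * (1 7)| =|(1 7)(5 12 11 16 10 9 15 8)| =8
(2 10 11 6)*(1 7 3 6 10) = (1 7 3 6 2)(10 11) = [0, 7, 1, 6, 4, 5, 2, 3, 8, 9, 11, 10]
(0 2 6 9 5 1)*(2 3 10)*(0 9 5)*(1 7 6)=(0 3 10 2 1 9)(5 7 6)=[3, 9, 1, 10, 4, 7, 5, 6, 8, 0, 2]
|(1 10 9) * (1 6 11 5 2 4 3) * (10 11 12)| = |(1 11 5 2 4 3)(6 12 10 9)| = 12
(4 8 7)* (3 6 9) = [0, 1, 2, 6, 8, 5, 9, 4, 7, 3] = (3 6 9)(4 8 7)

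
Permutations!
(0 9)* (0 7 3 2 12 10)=[9, 1, 12, 2, 4, 5, 6, 3, 8, 7, 0, 11, 10]=(0 9 7 3 2 12 10)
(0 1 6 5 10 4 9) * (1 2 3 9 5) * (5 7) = [2, 6, 3, 9, 7, 10, 1, 5, 8, 0, 4] = (0 2 3 9)(1 6)(4 7 5 10)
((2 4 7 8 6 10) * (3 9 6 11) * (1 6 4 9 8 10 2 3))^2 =[0, 2, 4, 11, 10, 5, 9, 3, 1, 7, 8, 6] =(1 2 4 10 8)(3 11 6 9 7)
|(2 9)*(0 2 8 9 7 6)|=|(0 2 7 6)(8 9)|=4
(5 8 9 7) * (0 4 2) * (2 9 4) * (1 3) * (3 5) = (0 2)(1 5 8 4 9 7 3) = [2, 5, 0, 1, 9, 8, 6, 3, 4, 7]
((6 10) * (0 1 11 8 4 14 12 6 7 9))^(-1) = (0 9 7 10 6 12 14 4 8 11 1) = [9, 0, 2, 3, 8, 5, 12, 10, 11, 7, 6, 1, 14, 13, 4]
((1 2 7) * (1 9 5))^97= (1 7 5 2 9)= [0, 7, 9, 3, 4, 2, 6, 5, 8, 1]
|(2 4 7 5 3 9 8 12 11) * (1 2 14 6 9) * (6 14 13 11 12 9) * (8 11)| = 12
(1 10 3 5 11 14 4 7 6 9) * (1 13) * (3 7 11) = (1 10 7 6 9 13)(3 5)(4 11 14) = [0, 10, 2, 5, 11, 3, 9, 6, 8, 13, 7, 14, 12, 1, 4]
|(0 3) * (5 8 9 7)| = |(0 3)(5 8 9 7)| = 4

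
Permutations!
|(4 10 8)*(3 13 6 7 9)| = 15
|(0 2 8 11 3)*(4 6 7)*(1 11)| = |(0 2 8 1 11 3)(4 6 7)| = 6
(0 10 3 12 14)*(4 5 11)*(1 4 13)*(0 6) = (0 10 3 12 14 6)(1 4 5 11 13) = [10, 4, 2, 12, 5, 11, 0, 7, 8, 9, 3, 13, 14, 1, 6]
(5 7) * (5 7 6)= (7)(5 6)= [0, 1, 2, 3, 4, 6, 5, 7]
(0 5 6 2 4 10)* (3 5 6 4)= [6, 1, 3, 5, 10, 4, 2, 7, 8, 9, 0]= (0 6 2 3 5 4 10)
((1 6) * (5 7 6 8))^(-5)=(8)=[0, 1, 2, 3, 4, 5, 6, 7, 8]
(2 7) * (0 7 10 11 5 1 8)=[7, 8, 10, 3, 4, 1, 6, 2, 0, 9, 11, 5]=(0 7 2 10 11 5 1 8)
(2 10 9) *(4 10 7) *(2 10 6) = (2 7 4 6)(9 10) = [0, 1, 7, 3, 6, 5, 2, 4, 8, 10, 9]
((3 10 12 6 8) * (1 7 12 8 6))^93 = [0, 1, 2, 3, 4, 5, 6, 7, 8, 9, 10, 11, 12] = (12)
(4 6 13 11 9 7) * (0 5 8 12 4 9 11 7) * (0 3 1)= [5, 0, 2, 1, 6, 8, 13, 9, 12, 3, 10, 11, 4, 7]= (0 5 8 12 4 6 13 7 9 3 1)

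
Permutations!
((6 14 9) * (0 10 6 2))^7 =(0 10 6 14 9 2) =[10, 1, 0, 3, 4, 5, 14, 7, 8, 2, 6, 11, 12, 13, 9]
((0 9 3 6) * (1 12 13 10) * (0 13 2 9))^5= [0, 6, 10, 12, 4, 5, 2, 7, 8, 1, 3, 11, 13, 9]= (1 6 2 10 3 12 13 9)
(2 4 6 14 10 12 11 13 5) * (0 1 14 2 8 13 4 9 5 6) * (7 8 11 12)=(0 1 14 10 7 8 13 6 2 9 5 11 4)=[1, 14, 9, 3, 0, 11, 2, 8, 13, 5, 7, 4, 12, 6, 10]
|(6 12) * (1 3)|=2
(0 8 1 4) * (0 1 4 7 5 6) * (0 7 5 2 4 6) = (0 8 6 7 2 4 1 5) = [8, 5, 4, 3, 1, 0, 7, 2, 6]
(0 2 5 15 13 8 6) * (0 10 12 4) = (0 2 5 15 13 8 6 10 12 4) = [2, 1, 5, 3, 0, 15, 10, 7, 6, 9, 12, 11, 4, 8, 14, 13]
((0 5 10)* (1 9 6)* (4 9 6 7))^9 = [0, 6, 2, 3, 4, 5, 1, 7, 8, 9, 10] = (10)(1 6)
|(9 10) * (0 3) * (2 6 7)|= 6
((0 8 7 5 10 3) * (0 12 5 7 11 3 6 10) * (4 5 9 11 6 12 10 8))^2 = (0 5 4)(3 12 11 10 9) = [5, 1, 2, 12, 0, 4, 6, 7, 8, 3, 9, 10, 11]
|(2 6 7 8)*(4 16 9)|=|(2 6 7 8)(4 16 9)|=12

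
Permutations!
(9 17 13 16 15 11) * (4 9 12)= (4 9 17 13 16 15 11 12)= [0, 1, 2, 3, 9, 5, 6, 7, 8, 17, 10, 12, 4, 16, 14, 11, 15, 13]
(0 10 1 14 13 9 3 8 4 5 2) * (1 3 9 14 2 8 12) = (0 10 3 12 1 2)(4 5 8)(13 14) = [10, 2, 0, 12, 5, 8, 6, 7, 4, 9, 3, 11, 1, 14, 13]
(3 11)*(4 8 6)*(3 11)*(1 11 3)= (1 11 3)(4 8 6)= [0, 11, 2, 1, 8, 5, 4, 7, 6, 9, 10, 3]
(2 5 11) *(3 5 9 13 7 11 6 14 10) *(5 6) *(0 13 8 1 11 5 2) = [13, 11, 9, 6, 4, 2, 14, 5, 1, 8, 3, 0, 12, 7, 10] = (0 13 7 5 2 9 8 1 11)(3 6 14 10)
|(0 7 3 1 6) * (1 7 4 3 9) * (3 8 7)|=7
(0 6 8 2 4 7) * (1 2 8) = (8)(0 6 1 2 4 7) = [6, 2, 4, 3, 7, 5, 1, 0, 8]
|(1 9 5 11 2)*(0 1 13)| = |(0 1 9 5 11 2 13)| = 7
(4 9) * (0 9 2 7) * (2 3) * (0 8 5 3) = (0 9 4)(2 7 8 5 3) = [9, 1, 7, 2, 0, 3, 6, 8, 5, 4]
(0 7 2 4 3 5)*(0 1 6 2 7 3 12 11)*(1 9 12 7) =(0 3 5 9 12 11)(1 6 2 4 7) =[3, 6, 4, 5, 7, 9, 2, 1, 8, 12, 10, 0, 11]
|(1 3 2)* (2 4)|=|(1 3 4 2)|=4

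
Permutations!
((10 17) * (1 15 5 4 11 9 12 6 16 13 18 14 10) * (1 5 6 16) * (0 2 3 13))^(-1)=[16, 6, 0, 2, 5, 17, 15, 7, 8, 11, 14, 4, 9, 3, 18, 1, 12, 10, 13]=(0 16 12 9 11 4 5 17 10 14 18 13 3 2)(1 6 15)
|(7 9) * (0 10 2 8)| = 4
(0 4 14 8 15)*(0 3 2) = (0 4 14 8 15 3 2) = [4, 1, 0, 2, 14, 5, 6, 7, 15, 9, 10, 11, 12, 13, 8, 3]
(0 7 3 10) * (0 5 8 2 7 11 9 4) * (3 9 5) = (0 11 5 8 2 7 9 4)(3 10) = [11, 1, 7, 10, 0, 8, 6, 9, 2, 4, 3, 5]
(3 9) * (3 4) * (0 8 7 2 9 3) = (0 8 7 2 9 4) = [8, 1, 9, 3, 0, 5, 6, 2, 7, 4]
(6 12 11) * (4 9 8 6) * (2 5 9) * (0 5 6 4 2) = (0 5 9 8 4)(2 6 12 11) = [5, 1, 6, 3, 0, 9, 12, 7, 4, 8, 10, 2, 11]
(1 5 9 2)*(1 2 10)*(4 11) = (1 5 9 10)(4 11) = [0, 5, 2, 3, 11, 9, 6, 7, 8, 10, 1, 4]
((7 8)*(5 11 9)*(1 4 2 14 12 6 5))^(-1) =[0, 9, 4, 3, 1, 6, 12, 8, 7, 11, 10, 5, 14, 13, 2] =(1 9 11 5 6 12 14 2 4)(7 8)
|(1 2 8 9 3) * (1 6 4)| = |(1 2 8 9 3 6 4)| = 7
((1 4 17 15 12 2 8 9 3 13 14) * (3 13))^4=[0, 12, 14, 3, 2, 5, 6, 7, 1, 4, 10, 11, 13, 17, 15, 9, 16, 8]=(1 12 13 17 8)(2 14 15 9 4)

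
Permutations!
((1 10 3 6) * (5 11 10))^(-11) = (1 5 11 10 3 6) = [0, 5, 2, 6, 4, 11, 1, 7, 8, 9, 3, 10]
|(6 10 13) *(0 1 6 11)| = |(0 1 6 10 13 11)| = 6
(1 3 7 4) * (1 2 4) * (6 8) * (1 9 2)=[0, 3, 4, 7, 1, 5, 8, 9, 6, 2]=(1 3 7 9 2 4)(6 8)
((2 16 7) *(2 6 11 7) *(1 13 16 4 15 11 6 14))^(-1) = (1 14 7 11 15 4 2 16 13) = [0, 14, 16, 3, 2, 5, 6, 11, 8, 9, 10, 15, 12, 1, 7, 4, 13]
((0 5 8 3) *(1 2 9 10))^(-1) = (0 3 8 5)(1 10 9 2) = [3, 10, 1, 8, 4, 0, 6, 7, 5, 2, 9]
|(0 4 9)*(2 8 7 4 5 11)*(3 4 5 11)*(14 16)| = 18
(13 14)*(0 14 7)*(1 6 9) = [14, 6, 2, 3, 4, 5, 9, 0, 8, 1, 10, 11, 12, 7, 13] = (0 14 13 7)(1 6 9)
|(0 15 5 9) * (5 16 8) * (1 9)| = |(0 15 16 8 5 1 9)| = 7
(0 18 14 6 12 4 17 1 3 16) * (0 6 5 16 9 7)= [18, 3, 2, 9, 17, 16, 12, 0, 8, 7, 10, 11, 4, 13, 5, 15, 6, 1, 14]= (0 18 14 5 16 6 12 4 17 1 3 9 7)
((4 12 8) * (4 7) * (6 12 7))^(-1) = (4 7)(6 8 12) = [0, 1, 2, 3, 7, 5, 8, 4, 12, 9, 10, 11, 6]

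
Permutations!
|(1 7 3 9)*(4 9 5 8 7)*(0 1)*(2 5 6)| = 12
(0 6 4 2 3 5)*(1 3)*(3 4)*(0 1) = (0 6 3 5 1 4 2) = [6, 4, 0, 5, 2, 1, 3]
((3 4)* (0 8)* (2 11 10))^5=(0 8)(2 10 11)(3 4)=[8, 1, 10, 4, 3, 5, 6, 7, 0, 9, 11, 2]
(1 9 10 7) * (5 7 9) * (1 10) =[0, 5, 2, 3, 4, 7, 6, 10, 8, 1, 9] =(1 5 7 10 9)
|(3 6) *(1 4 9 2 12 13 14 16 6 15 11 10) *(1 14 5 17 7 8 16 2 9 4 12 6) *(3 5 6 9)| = 63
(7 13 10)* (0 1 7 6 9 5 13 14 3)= (0 1 7 14 3)(5 13 10 6 9)= [1, 7, 2, 0, 4, 13, 9, 14, 8, 5, 6, 11, 12, 10, 3]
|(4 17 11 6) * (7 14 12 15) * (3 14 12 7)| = |(3 14 7 12 15)(4 17 11 6)| = 20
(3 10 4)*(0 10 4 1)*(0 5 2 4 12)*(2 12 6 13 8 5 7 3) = (0 10 1 7 3 6 13 8 5 12)(2 4) = [10, 7, 4, 6, 2, 12, 13, 3, 5, 9, 1, 11, 0, 8]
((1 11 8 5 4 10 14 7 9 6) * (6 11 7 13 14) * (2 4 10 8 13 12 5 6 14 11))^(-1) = (1 6 8 4 2 9 7)(5 12 14 10)(11 13) = [0, 6, 9, 3, 2, 12, 8, 1, 4, 7, 5, 13, 14, 11, 10]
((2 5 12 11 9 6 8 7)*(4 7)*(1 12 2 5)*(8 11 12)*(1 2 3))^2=(12)(1 4 5)(3 8 7)(6 9 11)=[0, 4, 2, 8, 5, 1, 9, 3, 7, 11, 10, 6, 12]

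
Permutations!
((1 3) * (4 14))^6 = (14) = [0, 1, 2, 3, 4, 5, 6, 7, 8, 9, 10, 11, 12, 13, 14]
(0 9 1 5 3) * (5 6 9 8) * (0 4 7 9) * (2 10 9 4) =(0 8 5 3 2 10 9 1 6)(4 7) =[8, 6, 10, 2, 7, 3, 0, 4, 5, 1, 9]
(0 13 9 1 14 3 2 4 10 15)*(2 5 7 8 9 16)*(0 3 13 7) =[7, 14, 4, 5, 10, 0, 6, 8, 9, 1, 15, 11, 12, 16, 13, 3, 2] =(0 7 8 9 1 14 13 16 2 4 10 15 3 5)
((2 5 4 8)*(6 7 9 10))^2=(2 4)(5 8)(6 9)(7 10)=[0, 1, 4, 3, 2, 8, 9, 10, 5, 6, 7]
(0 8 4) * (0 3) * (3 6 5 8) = (0 3)(4 6 5 8) = [3, 1, 2, 0, 6, 8, 5, 7, 4]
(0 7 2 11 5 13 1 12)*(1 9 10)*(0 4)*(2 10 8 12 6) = (0 7 10 1 6 2 11 5 13 9 8 12 4) = [7, 6, 11, 3, 0, 13, 2, 10, 12, 8, 1, 5, 4, 9]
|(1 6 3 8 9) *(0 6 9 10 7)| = 6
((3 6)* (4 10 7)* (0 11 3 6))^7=(0 11 3)(4 10 7)=[11, 1, 2, 0, 10, 5, 6, 4, 8, 9, 7, 3]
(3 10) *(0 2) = (0 2)(3 10) = [2, 1, 0, 10, 4, 5, 6, 7, 8, 9, 3]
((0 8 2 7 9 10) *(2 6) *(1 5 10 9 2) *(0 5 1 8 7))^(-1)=[2, 1, 7, 3, 4, 10, 8, 0, 6, 9, 5]=(0 2 7)(5 10)(6 8)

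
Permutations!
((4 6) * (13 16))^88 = (16) = [0, 1, 2, 3, 4, 5, 6, 7, 8, 9, 10, 11, 12, 13, 14, 15, 16]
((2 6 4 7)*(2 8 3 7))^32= [0, 1, 4, 8, 6, 5, 2, 3, 7]= (2 4 6)(3 8 7)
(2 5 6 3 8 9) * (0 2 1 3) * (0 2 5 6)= (0 5)(1 3 8 9)(2 6)= [5, 3, 6, 8, 4, 0, 2, 7, 9, 1]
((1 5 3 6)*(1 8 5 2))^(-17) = [0, 2, 1, 5, 4, 8, 3, 7, 6] = (1 2)(3 5 8 6)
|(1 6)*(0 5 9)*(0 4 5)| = |(1 6)(4 5 9)| = 6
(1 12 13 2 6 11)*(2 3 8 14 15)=(1 12 13 3 8 14 15 2 6 11)=[0, 12, 6, 8, 4, 5, 11, 7, 14, 9, 10, 1, 13, 3, 15, 2]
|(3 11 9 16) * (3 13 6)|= |(3 11 9 16 13 6)|= 6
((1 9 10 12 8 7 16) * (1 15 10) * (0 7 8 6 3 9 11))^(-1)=(0 11 1 9 3 6 12 10 15 16 7)=[11, 9, 2, 6, 4, 5, 12, 0, 8, 3, 15, 1, 10, 13, 14, 16, 7]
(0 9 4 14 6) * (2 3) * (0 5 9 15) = (0 15)(2 3)(4 14 6 5 9) = [15, 1, 3, 2, 14, 9, 5, 7, 8, 4, 10, 11, 12, 13, 6, 0]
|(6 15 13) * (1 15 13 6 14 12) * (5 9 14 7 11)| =|(1 15 6 13 7 11 5 9 14 12)| =10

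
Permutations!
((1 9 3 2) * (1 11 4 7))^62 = (1 7 4 11 2 3 9) = [0, 7, 3, 9, 11, 5, 6, 4, 8, 1, 10, 2]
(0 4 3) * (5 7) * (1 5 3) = (0 4 1 5 7 3) = [4, 5, 2, 0, 1, 7, 6, 3]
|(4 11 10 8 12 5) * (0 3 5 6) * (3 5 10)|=|(0 5 4 11 3 10 8 12 6)|=9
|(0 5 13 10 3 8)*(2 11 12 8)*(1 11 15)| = |(0 5 13 10 3 2 15 1 11 12 8)| = 11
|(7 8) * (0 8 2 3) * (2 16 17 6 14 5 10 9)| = |(0 8 7 16 17 6 14 5 10 9 2 3)| = 12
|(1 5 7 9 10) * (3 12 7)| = 7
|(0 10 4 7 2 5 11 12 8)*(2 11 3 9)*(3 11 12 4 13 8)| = 8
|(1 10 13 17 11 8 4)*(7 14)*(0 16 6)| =|(0 16 6)(1 10 13 17 11 8 4)(7 14)| =42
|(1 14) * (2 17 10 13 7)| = |(1 14)(2 17 10 13 7)| = 10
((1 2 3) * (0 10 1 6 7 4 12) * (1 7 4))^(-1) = (0 12 4 6 3 2 1 7 10) = [12, 7, 1, 2, 6, 5, 3, 10, 8, 9, 0, 11, 4]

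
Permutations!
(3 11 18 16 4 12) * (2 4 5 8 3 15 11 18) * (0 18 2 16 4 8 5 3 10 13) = [18, 1, 8, 2, 12, 5, 6, 7, 10, 9, 13, 16, 15, 0, 14, 11, 3, 17, 4] = (0 18 4 12 15 11 16 3 2 8 10 13)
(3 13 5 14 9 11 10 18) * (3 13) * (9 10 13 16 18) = [0, 1, 2, 3, 4, 14, 6, 7, 8, 11, 9, 13, 12, 5, 10, 15, 18, 17, 16] = (5 14 10 9 11 13)(16 18)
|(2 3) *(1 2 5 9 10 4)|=7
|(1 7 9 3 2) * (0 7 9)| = 4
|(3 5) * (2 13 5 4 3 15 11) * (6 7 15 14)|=8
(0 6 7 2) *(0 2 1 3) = (0 6 7 1 3) = [6, 3, 2, 0, 4, 5, 7, 1]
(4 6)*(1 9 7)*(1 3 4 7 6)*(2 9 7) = [0, 7, 9, 4, 1, 5, 2, 3, 8, 6] = (1 7 3 4)(2 9 6)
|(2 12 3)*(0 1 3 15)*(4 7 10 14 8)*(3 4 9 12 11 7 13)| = |(0 1 4 13 3 2 11 7 10 14 8 9 12 15)| = 14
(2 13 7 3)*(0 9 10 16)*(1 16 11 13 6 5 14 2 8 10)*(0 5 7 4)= (0 9 1 16 5 14 2 6 7 3 8 10 11 13 4)= [9, 16, 6, 8, 0, 14, 7, 3, 10, 1, 11, 13, 12, 4, 2, 15, 5]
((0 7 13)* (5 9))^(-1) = (0 13 7)(5 9) = [13, 1, 2, 3, 4, 9, 6, 0, 8, 5, 10, 11, 12, 7]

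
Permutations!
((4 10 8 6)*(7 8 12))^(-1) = [0, 1, 2, 3, 6, 5, 8, 12, 7, 9, 4, 11, 10] = (4 6 8 7 12 10)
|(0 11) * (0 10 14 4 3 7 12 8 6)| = 10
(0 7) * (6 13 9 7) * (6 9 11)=(0 9 7)(6 13 11)=[9, 1, 2, 3, 4, 5, 13, 0, 8, 7, 10, 6, 12, 11]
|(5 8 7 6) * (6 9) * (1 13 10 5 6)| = 7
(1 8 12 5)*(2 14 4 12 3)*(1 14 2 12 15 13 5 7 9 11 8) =(3 12 7 9 11 8)(4 15 13 5 14) =[0, 1, 2, 12, 15, 14, 6, 9, 3, 11, 10, 8, 7, 5, 4, 13]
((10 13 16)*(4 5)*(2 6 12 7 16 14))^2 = (2 12 16 13)(6 7 10 14) = [0, 1, 12, 3, 4, 5, 7, 10, 8, 9, 14, 11, 16, 2, 6, 15, 13]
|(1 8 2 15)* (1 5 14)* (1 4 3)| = 8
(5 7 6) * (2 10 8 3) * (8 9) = (2 10 9 8 3)(5 7 6) = [0, 1, 10, 2, 4, 7, 5, 6, 3, 8, 9]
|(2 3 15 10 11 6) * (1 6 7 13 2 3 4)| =10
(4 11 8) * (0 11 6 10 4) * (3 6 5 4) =[11, 1, 2, 6, 5, 4, 10, 7, 0, 9, 3, 8] =(0 11 8)(3 6 10)(4 5)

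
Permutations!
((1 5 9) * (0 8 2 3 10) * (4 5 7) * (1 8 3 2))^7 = (0 3 10)(1 7 4 5 9 8) = [3, 7, 2, 10, 5, 9, 6, 4, 1, 8, 0]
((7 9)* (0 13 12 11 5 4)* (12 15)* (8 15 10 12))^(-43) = [4, 1, 2, 3, 5, 11, 6, 9, 15, 7, 13, 12, 10, 0, 14, 8] = (0 4 5 11 12 10 13)(7 9)(8 15)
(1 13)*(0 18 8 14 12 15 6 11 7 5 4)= (0 18 8 14 12 15 6 11 7 5 4)(1 13)= [18, 13, 2, 3, 0, 4, 11, 5, 14, 9, 10, 7, 15, 1, 12, 6, 16, 17, 8]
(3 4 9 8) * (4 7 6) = (3 7 6 4 9 8) = [0, 1, 2, 7, 9, 5, 4, 6, 3, 8]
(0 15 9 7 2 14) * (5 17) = [15, 1, 14, 3, 4, 17, 6, 2, 8, 7, 10, 11, 12, 13, 0, 9, 16, 5] = (0 15 9 7 2 14)(5 17)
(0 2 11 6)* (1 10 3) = [2, 10, 11, 1, 4, 5, 0, 7, 8, 9, 3, 6] = (0 2 11 6)(1 10 3)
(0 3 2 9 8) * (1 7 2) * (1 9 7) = [3, 1, 7, 9, 4, 5, 6, 2, 0, 8] = (0 3 9 8)(2 7)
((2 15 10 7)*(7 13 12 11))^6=[0, 1, 7, 3, 4, 5, 6, 11, 8, 9, 15, 12, 13, 10, 14, 2]=(2 7 11 12 13 10 15)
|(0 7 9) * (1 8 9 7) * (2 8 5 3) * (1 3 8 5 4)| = 6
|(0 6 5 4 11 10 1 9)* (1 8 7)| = 10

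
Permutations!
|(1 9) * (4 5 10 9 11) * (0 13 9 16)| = |(0 13 9 1 11 4 5 10 16)| = 9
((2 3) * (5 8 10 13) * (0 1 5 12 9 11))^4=(0 10 11 8 9 5 12 1 13)=[10, 13, 2, 3, 4, 12, 6, 7, 9, 5, 11, 8, 1, 0]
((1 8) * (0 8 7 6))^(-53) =(0 1 6 8 7) =[1, 6, 2, 3, 4, 5, 8, 0, 7]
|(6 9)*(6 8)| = 3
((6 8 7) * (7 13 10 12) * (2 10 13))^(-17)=[0, 1, 10, 3, 4, 5, 8, 6, 2, 9, 12, 11, 7, 13]=(13)(2 10 12 7 6 8)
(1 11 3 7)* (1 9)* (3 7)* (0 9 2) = (0 9 1 11 7 2) = [9, 11, 0, 3, 4, 5, 6, 2, 8, 1, 10, 7]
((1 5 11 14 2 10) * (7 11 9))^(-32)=(14)=[0, 1, 2, 3, 4, 5, 6, 7, 8, 9, 10, 11, 12, 13, 14]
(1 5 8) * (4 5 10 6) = (1 10 6 4 5 8) = [0, 10, 2, 3, 5, 8, 4, 7, 1, 9, 6]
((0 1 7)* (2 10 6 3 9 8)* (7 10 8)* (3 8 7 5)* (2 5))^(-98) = (0 10 8 3 2)(1 6 5 9 7) = [10, 6, 0, 2, 4, 9, 5, 1, 3, 7, 8]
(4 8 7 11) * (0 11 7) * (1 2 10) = (0 11 4 8)(1 2 10) = [11, 2, 10, 3, 8, 5, 6, 7, 0, 9, 1, 4]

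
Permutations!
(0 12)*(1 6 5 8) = (0 12)(1 6 5 8) = [12, 6, 2, 3, 4, 8, 5, 7, 1, 9, 10, 11, 0]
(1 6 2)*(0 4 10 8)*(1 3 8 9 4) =(0 1 6 2 3 8)(4 10 9) =[1, 6, 3, 8, 10, 5, 2, 7, 0, 4, 9]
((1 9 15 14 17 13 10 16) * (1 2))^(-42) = (1 14 10)(2 15 13)(9 17 16) = [0, 14, 15, 3, 4, 5, 6, 7, 8, 17, 1, 11, 12, 2, 10, 13, 9, 16]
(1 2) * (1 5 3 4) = [0, 2, 5, 4, 1, 3] = (1 2 5 3 4)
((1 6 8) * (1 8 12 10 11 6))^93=(6 12 10 11)=[0, 1, 2, 3, 4, 5, 12, 7, 8, 9, 11, 6, 10]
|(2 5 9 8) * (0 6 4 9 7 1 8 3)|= |(0 6 4 9 3)(1 8 2 5 7)|= 5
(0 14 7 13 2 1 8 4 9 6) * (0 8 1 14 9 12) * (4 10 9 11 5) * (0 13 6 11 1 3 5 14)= (0 1 3 5 4 12 13 2)(6 8 10 9 11 14 7)= [1, 3, 0, 5, 12, 4, 8, 6, 10, 11, 9, 14, 13, 2, 7]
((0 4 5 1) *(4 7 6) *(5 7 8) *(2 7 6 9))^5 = (0 8 5 1)(2 9 7)(4 6) = [8, 0, 9, 3, 6, 1, 4, 2, 5, 7]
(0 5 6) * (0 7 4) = (0 5 6 7 4) = [5, 1, 2, 3, 0, 6, 7, 4]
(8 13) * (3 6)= [0, 1, 2, 6, 4, 5, 3, 7, 13, 9, 10, 11, 12, 8]= (3 6)(8 13)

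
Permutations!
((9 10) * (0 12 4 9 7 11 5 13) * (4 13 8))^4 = [12, 1, 2, 3, 11, 10, 6, 4, 7, 5, 8, 9, 13, 0] = (0 12 13)(4 11 9 5 10 8 7)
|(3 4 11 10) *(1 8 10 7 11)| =10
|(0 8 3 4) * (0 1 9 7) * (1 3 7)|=|(0 8 7)(1 9)(3 4)|=6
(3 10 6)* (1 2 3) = (1 2 3 10 6) = [0, 2, 3, 10, 4, 5, 1, 7, 8, 9, 6]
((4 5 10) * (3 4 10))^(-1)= (10)(3 5 4)= [0, 1, 2, 5, 3, 4, 6, 7, 8, 9, 10]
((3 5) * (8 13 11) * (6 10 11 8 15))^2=(6 11)(10 15)=[0, 1, 2, 3, 4, 5, 11, 7, 8, 9, 15, 6, 12, 13, 14, 10]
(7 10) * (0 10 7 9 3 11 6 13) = (0 10 9 3 11 6 13) = [10, 1, 2, 11, 4, 5, 13, 7, 8, 3, 9, 6, 12, 0]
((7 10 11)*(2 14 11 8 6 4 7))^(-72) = (14)(4 8 7 6 10) = [0, 1, 2, 3, 8, 5, 10, 6, 7, 9, 4, 11, 12, 13, 14]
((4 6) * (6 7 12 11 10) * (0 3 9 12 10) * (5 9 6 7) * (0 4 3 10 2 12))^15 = (0 4 2)(3 6)(5 12 10)(7 9 11) = [4, 1, 0, 6, 2, 12, 3, 9, 8, 11, 5, 7, 10]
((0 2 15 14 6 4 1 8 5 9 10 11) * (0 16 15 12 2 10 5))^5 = [14, 16, 12, 3, 11, 9, 10, 7, 15, 5, 6, 4, 2, 13, 0, 8, 1] = (0 14)(1 16)(2 12)(4 11)(5 9)(6 10)(8 15)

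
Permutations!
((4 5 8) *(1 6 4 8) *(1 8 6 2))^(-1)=(1 2)(4 6 8 5)=[0, 2, 1, 3, 6, 4, 8, 7, 5]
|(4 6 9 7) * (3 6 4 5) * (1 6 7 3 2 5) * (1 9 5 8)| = 15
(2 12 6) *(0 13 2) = (0 13 2 12 6) = [13, 1, 12, 3, 4, 5, 0, 7, 8, 9, 10, 11, 6, 2]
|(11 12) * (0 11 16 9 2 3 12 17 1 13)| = 5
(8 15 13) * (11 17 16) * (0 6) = (0 6)(8 15 13)(11 17 16) = [6, 1, 2, 3, 4, 5, 0, 7, 15, 9, 10, 17, 12, 8, 14, 13, 11, 16]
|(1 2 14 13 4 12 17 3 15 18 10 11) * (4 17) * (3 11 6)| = |(1 2 14 13 17 11)(3 15 18 10 6)(4 12)| = 30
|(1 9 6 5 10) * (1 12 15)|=7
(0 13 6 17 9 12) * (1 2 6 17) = (0 13 17 9 12)(1 2 6) = [13, 2, 6, 3, 4, 5, 1, 7, 8, 12, 10, 11, 0, 17, 14, 15, 16, 9]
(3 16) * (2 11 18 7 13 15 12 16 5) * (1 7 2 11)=[0, 7, 1, 5, 4, 11, 6, 13, 8, 9, 10, 18, 16, 15, 14, 12, 3, 17, 2]=(1 7 13 15 12 16 3 5 11 18 2)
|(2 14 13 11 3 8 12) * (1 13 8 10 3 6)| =|(1 13 11 6)(2 14 8 12)(3 10)| =4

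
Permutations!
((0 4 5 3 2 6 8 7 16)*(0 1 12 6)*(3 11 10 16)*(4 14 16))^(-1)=[2, 16, 3, 7, 10, 4, 12, 8, 6, 9, 11, 5, 1, 13, 0, 15, 14]=(0 2 3 7 8 6 12 1 16 14)(4 10 11 5)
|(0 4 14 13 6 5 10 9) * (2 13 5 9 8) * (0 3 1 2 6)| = 12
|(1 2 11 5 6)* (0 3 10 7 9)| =5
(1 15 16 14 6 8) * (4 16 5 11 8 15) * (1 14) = (1 4 16)(5 11 8 14 6 15) = [0, 4, 2, 3, 16, 11, 15, 7, 14, 9, 10, 8, 12, 13, 6, 5, 1]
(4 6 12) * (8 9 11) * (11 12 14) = (4 6 14 11 8 9 12) = [0, 1, 2, 3, 6, 5, 14, 7, 9, 12, 10, 8, 4, 13, 11]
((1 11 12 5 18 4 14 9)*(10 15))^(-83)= [0, 4, 2, 3, 12, 1, 6, 7, 8, 18, 15, 14, 9, 13, 5, 10, 16, 17, 11]= (1 4 12 9 18 11 14 5)(10 15)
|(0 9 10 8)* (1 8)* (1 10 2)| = |(10)(0 9 2 1 8)| = 5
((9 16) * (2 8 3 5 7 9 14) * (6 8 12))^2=(2 6 3 7 16)(5 9 14 12 8)=[0, 1, 6, 7, 4, 9, 3, 16, 5, 14, 10, 11, 8, 13, 12, 15, 2]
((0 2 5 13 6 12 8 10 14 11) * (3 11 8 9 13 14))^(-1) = (0 11 3 10 8 14 5 2)(6 13 9 12) = [11, 1, 0, 10, 4, 2, 13, 7, 14, 12, 8, 3, 6, 9, 5]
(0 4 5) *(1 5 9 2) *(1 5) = (0 4 9 2 5) = [4, 1, 5, 3, 9, 0, 6, 7, 8, 2]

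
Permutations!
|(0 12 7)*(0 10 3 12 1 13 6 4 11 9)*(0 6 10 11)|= 11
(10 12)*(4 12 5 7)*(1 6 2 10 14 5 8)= (1 6 2 10 8)(4 12 14 5 7)= [0, 6, 10, 3, 12, 7, 2, 4, 1, 9, 8, 11, 14, 13, 5]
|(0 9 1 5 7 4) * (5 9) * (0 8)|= |(0 5 7 4 8)(1 9)|= 10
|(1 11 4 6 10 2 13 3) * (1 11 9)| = 14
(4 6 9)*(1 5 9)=[0, 5, 2, 3, 6, 9, 1, 7, 8, 4]=(1 5 9 4 6)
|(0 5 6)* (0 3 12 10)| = 6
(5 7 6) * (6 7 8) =(5 8 6) =[0, 1, 2, 3, 4, 8, 5, 7, 6]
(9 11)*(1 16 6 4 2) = (1 16 6 4 2)(9 11) = [0, 16, 1, 3, 2, 5, 4, 7, 8, 11, 10, 9, 12, 13, 14, 15, 6]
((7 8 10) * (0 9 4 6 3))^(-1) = (0 3 6 4 9)(7 10 8) = [3, 1, 2, 6, 9, 5, 4, 10, 7, 0, 8]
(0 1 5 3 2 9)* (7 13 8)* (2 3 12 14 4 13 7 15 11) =(0 1 5 12 14 4 13 8 15 11 2 9) =[1, 5, 9, 3, 13, 12, 6, 7, 15, 0, 10, 2, 14, 8, 4, 11]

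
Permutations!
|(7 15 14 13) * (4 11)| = 4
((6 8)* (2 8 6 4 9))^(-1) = (2 9 4 8) = [0, 1, 9, 3, 8, 5, 6, 7, 2, 4]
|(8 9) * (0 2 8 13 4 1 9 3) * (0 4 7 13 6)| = 8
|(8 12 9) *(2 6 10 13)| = 12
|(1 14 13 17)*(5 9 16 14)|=7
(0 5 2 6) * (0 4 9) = (0 5 2 6 4 9) = [5, 1, 6, 3, 9, 2, 4, 7, 8, 0]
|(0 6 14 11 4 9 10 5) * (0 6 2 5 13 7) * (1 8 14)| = 13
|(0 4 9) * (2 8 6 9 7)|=7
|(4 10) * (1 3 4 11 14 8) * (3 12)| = 8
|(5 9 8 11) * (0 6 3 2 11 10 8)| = |(0 6 3 2 11 5 9)(8 10)| = 14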